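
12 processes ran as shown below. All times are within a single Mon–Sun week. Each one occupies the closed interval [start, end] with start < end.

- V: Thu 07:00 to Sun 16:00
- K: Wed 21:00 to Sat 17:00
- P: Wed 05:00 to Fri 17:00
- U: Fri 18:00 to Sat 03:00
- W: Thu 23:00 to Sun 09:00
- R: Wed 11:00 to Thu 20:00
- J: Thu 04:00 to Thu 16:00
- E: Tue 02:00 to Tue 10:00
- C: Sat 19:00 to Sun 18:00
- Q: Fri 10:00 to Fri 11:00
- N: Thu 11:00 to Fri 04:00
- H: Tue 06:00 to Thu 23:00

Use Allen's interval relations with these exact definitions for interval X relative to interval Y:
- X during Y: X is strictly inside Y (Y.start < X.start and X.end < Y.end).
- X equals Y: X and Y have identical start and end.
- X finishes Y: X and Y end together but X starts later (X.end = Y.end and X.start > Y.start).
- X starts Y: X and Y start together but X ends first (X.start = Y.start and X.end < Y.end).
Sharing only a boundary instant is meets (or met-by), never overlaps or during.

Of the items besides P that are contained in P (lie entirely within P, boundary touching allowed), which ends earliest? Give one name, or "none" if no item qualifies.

J

Target P = [Wed 05:00, Fri 17:00].
C [Sat 19:00, Sun 18:00] → after → excluded.
E [Tue 02:00, Tue 10:00] → before → excluded.
H [Tue 06:00, Thu 23:00] → overlaps → excluded.
J [Thu 04:00, Thu 16:00] → during → candidate.
K [Wed 21:00, Sat 17:00] → overlapped-by → excluded.
N [Thu 11:00, Fri 04:00] → during → candidate.
Q [Fri 10:00, Fri 11:00] → during → candidate.
R [Wed 11:00, Thu 20:00] → during → candidate.
U [Fri 18:00, Sat 03:00] → after → excluded.
V [Thu 07:00, Sun 16:00] → overlapped-by → excluded.
W [Thu 23:00, Sun 09:00] → overlapped-by → excluded.
Among candidates, earliest end is Thu 16:00 → J.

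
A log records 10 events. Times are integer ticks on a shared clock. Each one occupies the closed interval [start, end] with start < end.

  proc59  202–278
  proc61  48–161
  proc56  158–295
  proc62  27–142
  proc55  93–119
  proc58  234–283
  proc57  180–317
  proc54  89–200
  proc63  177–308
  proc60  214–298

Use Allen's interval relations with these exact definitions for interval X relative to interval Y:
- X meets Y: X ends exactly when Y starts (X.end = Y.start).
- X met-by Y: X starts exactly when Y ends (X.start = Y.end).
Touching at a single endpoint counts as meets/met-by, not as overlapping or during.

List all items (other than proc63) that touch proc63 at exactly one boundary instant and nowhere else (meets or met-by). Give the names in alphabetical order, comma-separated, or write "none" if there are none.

none

Target proc63 = [177, 308].
proc54 [89, 200] → overlaps → no.
proc55 [93, 119] → before → no.
proc56 [158, 295] → overlaps → no.
proc57 [180, 317] → overlapped-by → no.
proc58 [234, 283] → during → no.
proc59 [202, 278] → during → no.
proc60 [214, 298] → during → no.
proc61 [48, 161] → before → no.
proc62 [27, 142] → before → no.
Result: none.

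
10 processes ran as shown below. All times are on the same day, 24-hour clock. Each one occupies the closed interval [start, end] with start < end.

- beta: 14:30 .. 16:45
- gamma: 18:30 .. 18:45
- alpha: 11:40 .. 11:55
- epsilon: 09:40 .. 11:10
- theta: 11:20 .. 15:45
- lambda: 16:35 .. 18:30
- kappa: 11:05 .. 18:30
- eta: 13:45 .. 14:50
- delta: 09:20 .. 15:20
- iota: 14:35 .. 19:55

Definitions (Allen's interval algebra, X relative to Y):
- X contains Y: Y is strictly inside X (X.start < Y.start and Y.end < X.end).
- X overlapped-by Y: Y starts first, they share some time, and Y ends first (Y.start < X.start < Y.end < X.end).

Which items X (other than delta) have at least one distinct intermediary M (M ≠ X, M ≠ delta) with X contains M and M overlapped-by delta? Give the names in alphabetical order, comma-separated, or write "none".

Target delta = [09:20, 15:20].
Intermediaries M with M overlapped-by delta: beta, iota, kappa, theta.
Via beta — items with X contains beta: kappa.
Via iota — items with X contains iota: none.
Via kappa — items with X contains kappa: none.
Via theta — items with X contains theta: kappa.
Union: kappa.

kappa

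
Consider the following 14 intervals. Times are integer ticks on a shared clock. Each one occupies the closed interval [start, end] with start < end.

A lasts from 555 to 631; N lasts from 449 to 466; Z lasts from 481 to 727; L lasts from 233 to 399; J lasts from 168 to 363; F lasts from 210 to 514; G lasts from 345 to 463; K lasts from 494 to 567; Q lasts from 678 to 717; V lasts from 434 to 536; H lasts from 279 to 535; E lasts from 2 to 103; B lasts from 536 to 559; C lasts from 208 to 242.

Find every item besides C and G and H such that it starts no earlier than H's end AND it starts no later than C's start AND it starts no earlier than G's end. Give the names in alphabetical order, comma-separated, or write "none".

none

Conditions: its start is no earlier than H's end (X.start >= 535) AND its start is no later than C's start (X.start <= 208) AND its start is no earlier than G's end (X.start >= 463).
A: start 555 >= 535? ✓; start 555 <= 208? ✗; start 555 >= 463? ✓ → no.
B: start 536 >= 535? ✓; start 536 <= 208? ✗; start 536 >= 463? ✓ → no.
E: start 2 >= 535? ✗; start 2 <= 208? ✓; start 2 >= 463? ✗ → no.
F: start 210 >= 535? ✗; start 210 <= 208? ✗; start 210 >= 463? ✗ → no.
J: start 168 >= 535? ✗; start 168 <= 208? ✓; start 168 >= 463? ✗ → no.
K: start 494 >= 535? ✗; start 494 <= 208? ✗; start 494 >= 463? ✓ → no.
L: start 233 >= 535? ✗; start 233 <= 208? ✗; start 233 >= 463? ✗ → no.
N: start 449 >= 535? ✗; start 449 <= 208? ✗; start 449 >= 463? ✗ → no.
Q: start 678 >= 535? ✓; start 678 <= 208? ✗; start 678 >= 463? ✓ → no.
V: start 434 >= 535? ✗; start 434 <= 208? ✗; start 434 >= 463? ✗ → no.
Z: start 481 >= 535? ✗; start 481 <= 208? ✗; start 481 >= 463? ✓ → no.
Result: none.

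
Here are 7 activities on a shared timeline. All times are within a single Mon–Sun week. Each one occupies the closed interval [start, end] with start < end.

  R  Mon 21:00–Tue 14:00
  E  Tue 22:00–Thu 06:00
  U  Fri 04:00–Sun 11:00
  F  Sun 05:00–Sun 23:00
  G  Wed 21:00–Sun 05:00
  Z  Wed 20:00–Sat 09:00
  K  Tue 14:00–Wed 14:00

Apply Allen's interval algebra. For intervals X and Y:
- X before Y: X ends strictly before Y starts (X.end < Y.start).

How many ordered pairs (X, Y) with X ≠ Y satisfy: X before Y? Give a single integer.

12

Checking all 42 ordered pairs for relation 'before'; matching pairs in alphabetical order:
(E, F): E before F ✓
(E, U): E before U ✓
(K, F): K before F ✓
(K, G): K before G ✓
(K, U): K before U ✓
(K, Z): K before Z ✓
(R, E): R before E ✓
(R, F): R before F ✓
(R, G): R before G ✓
(R, U): R before U ✓
(R, Z): R before Z ✓
(Z, F): Z before F ✓
Count: 12.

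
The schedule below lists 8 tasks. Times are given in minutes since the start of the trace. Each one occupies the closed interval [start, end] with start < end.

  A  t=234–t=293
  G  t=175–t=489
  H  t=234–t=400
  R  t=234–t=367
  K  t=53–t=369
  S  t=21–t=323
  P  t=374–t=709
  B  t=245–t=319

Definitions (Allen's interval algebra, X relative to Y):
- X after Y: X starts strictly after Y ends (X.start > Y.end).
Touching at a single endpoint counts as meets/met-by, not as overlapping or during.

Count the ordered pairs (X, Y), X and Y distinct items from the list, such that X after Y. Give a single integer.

5

Checking all 56 ordered pairs for relation 'after'; matching pairs in alphabetical order:
(P, A): P after A ✓
(P, B): P after B ✓
(P, K): P after K ✓
(P, R): P after R ✓
(P, S): P after S ✓
Count: 5.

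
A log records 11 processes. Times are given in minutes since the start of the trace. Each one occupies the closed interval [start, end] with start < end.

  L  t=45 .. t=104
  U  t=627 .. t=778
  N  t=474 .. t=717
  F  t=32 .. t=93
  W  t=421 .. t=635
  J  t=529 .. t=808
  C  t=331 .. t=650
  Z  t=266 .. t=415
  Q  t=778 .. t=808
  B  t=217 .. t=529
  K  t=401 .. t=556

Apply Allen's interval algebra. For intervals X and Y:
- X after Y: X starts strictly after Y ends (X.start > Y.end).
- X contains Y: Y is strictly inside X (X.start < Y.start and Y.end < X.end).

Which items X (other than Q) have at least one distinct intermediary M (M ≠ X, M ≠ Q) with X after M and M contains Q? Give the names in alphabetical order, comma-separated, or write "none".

none

Target Q = [t=778, t=808].
Intermediaries M with M contains Q: none.
Union: none.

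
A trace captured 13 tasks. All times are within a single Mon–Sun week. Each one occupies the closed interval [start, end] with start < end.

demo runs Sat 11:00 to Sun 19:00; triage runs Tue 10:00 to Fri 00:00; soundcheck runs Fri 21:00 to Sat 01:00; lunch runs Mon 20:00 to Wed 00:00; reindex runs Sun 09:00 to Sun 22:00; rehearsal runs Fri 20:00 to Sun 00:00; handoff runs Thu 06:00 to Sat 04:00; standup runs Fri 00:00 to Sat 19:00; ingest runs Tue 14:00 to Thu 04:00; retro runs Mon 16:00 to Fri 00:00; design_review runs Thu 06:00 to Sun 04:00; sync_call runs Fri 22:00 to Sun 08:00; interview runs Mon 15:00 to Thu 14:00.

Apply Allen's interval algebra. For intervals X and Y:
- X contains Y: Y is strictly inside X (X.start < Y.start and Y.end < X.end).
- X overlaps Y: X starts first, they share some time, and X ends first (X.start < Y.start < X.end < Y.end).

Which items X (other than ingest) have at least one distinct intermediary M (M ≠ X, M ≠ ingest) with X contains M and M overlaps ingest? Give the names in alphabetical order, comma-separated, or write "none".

Target ingest = [Tue 14:00, Thu 04:00].
Intermediaries M with M overlaps ingest: lunch.
Via lunch — items with X contains lunch: interview, retro.
Union: interview, retro.

interview, retro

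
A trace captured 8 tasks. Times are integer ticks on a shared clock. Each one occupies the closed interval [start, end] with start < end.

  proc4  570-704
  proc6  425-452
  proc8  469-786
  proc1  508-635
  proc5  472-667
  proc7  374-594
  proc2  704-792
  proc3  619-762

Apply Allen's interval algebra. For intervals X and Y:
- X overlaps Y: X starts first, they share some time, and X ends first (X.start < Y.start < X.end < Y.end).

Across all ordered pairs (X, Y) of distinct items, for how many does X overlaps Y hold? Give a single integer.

11

Checking all 56 ordered pairs for relation 'overlaps'; matching pairs in alphabetical order:
(proc1, proc3): proc1 overlaps proc3 ✓
(proc1, proc4): proc1 overlaps proc4 ✓
(proc3, proc2): proc3 overlaps proc2 ✓
(proc4, proc3): proc4 overlaps proc3 ✓
(proc5, proc3): proc5 overlaps proc3 ✓
(proc5, proc4): proc5 overlaps proc4 ✓
(proc7, proc1): proc7 overlaps proc1 ✓
(proc7, proc4): proc7 overlaps proc4 ✓
(proc7, proc5): proc7 overlaps proc5 ✓
(proc7, proc8): proc7 overlaps proc8 ✓
(proc8, proc2): proc8 overlaps proc2 ✓
Count: 11.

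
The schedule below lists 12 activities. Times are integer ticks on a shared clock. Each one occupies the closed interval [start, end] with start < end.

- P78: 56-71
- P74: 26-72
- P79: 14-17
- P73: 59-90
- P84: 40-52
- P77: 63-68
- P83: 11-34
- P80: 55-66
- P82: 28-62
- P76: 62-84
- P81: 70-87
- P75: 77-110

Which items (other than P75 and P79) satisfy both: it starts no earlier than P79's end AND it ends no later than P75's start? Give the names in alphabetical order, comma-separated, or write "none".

Conditions: its start is no earlier than P79's end (X.start >= 17) AND its end is no later than P75's start (X.end <= 77).
P73: start 59 >= 17? ✓; end 90 <= 77? ✗ → no.
P74: start 26 >= 17? ✓; end 72 <= 77? ✓ → yes.
P76: start 62 >= 17? ✓; end 84 <= 77? ✗ → no.
P77: start 63 >= 17? ✓; end 68 <= 77? ✓ → yes.
P78: start 56 >= 17? ✓; end 71 <= 77? ✓ → yes.
P80: start 55 >= 17? ✓; end 66 <= 77? ✓ → yes.
P81: start 70 >= 17? ✓; end 87 <= 77? ✗ → no.
P82: start 28 >= 17? ✓; end 62 <= 77? ✓ → yes.
P83: start 11 >= 17? ✗; end 34 <= 77? ✓ → no.
P84: start 40 >= 17? ✓; end 52 <= 77? ✓ → yes.
Result: P74, P77, P78, P80, P82, P84.

P74, P77, P78, P80, P82, P84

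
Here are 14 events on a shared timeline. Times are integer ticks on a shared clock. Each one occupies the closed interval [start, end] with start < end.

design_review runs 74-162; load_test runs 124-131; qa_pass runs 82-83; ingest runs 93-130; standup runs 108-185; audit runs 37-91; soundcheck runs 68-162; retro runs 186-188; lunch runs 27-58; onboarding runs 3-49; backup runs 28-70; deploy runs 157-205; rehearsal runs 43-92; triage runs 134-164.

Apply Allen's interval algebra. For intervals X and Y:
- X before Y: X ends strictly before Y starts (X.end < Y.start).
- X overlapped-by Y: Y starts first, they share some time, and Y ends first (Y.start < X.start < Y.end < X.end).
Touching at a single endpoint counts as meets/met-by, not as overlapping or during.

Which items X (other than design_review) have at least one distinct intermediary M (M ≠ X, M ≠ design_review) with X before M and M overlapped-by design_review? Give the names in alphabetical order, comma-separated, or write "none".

audit, backup, ingest, load_test, lunch, onboarding, qa_pass, rehearsal

Target design_review = [74, 162].
Intermediaries M with M overlapped-by design_review: deploy, standup, triage.
Via deploy — items with X before deploy: audit, backup, ingest, load_test, lunch, onboarding, qa_pass, rehearsal.
Via standup — items with X before standup: audit, backup, lunch, onboarding, qa_pass, rehearsal.
Via triage — items with X before triage: audit, backup, ingest, load_test, lunch, onboarding, qa_pass, rehearsal.
Union: audit, backup, ingest, load_test, lunch, onboarding, qa_pass, rehearsal.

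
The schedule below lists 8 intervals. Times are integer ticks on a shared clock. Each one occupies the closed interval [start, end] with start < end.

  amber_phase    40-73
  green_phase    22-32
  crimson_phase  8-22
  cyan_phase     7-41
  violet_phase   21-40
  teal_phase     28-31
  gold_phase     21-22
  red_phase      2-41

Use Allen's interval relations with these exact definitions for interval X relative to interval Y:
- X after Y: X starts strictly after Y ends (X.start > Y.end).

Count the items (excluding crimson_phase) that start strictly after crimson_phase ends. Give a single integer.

2

Target crimson_phase = [8, 22].
amber_phase [40, 73] → after → counts.
cyan_phase [7, 41] → contains → no.
gold_phase [21, 22] → finishes → no.
green_phase [22, 32] → met-by → no.
red_phase [2, 41] → contains → no.
teal_phase [28, 31] → after → counts.
violet_phase [21, 40] → overlapped-by → no.
Total: 2.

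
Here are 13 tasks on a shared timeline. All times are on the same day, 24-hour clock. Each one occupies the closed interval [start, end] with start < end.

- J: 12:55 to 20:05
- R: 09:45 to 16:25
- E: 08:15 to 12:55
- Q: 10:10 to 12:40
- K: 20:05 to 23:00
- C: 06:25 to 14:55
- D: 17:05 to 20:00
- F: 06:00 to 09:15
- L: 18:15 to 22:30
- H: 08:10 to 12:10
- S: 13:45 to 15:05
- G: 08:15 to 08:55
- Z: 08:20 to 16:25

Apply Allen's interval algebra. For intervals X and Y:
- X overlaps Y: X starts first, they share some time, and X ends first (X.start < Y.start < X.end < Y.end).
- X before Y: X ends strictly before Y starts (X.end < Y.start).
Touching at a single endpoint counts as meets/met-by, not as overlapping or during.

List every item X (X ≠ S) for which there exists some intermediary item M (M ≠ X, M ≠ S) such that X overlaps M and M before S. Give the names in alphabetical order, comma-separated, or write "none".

F, H

Target S = [13:45, 15:05].
Intermediaries M with M before S: E, F, G, H, Q.
Via E — items with X overlaps E: F, H.
Via F — items with X overlaps F: none.
Via G — items with X overlaps G: none.
Via H — items with X overlaps H: F.
Via Q — items with X overlaps Q: H.
Union: F, H.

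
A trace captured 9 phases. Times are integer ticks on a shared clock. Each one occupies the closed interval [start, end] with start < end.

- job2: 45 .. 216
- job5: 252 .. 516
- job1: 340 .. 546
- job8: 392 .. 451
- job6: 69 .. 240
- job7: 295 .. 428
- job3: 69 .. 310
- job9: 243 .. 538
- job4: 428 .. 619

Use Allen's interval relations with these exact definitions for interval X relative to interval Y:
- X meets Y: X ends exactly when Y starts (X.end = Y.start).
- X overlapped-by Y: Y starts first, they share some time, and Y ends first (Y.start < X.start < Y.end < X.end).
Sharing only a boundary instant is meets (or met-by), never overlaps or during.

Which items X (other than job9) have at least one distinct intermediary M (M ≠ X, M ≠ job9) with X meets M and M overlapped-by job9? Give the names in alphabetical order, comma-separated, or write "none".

job7

Target job9 = [243, 538].
Intermediaries M with M overlapped-by job9: job1, job4.
Via job1 — items with X meets job1: none.
Via job4 — items with X meets job4: job7.
Union: job7.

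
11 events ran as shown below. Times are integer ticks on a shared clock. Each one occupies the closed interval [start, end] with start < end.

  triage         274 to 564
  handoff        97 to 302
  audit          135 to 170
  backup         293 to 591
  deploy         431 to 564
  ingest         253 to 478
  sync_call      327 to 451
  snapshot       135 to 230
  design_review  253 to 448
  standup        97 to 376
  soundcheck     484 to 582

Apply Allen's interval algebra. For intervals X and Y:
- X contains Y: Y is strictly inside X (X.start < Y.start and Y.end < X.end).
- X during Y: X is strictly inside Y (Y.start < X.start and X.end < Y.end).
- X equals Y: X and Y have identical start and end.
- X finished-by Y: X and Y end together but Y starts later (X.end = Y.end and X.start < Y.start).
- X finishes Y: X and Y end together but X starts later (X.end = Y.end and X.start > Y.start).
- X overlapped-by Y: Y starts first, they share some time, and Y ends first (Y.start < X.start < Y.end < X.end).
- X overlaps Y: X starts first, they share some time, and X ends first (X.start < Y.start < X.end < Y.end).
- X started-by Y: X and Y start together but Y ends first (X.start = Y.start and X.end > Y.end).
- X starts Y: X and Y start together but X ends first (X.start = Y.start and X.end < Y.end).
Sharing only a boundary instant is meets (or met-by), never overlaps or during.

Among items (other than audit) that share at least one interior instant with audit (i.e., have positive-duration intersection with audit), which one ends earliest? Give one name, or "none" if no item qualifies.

Target audit = [135, 170].
backup [293, 591] → after → excluded.
deploy [431, 564] → after → excluded.
design_review [253, 448] → after → excluded.
handoff [97, 302] → contains → candidate.
ingest [253, 478] → after → excluded.
snapshot [135, 230] → started-by → candidate.
soundcheck [484, 582] → after → excluded.
standup [97, 376] → contains → candidate.
sync_call [327, 451] → after → excluded.
triage [274, 564] → after → excluded.
Among candidates, earliest end is 230 → snapshot.

snapshot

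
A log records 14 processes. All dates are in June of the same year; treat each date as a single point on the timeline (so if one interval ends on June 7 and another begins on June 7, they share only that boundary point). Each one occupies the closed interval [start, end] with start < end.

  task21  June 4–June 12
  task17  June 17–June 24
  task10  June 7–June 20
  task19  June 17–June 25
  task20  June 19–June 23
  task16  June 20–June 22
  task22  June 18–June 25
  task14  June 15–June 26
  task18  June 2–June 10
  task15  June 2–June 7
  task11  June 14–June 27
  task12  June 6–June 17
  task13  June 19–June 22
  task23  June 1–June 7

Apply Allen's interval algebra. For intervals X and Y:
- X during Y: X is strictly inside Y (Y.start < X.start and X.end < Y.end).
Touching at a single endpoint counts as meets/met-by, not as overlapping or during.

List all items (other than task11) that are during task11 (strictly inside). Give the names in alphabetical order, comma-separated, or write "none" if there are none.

task13, task14, task16, task17, task19, task20, task22

Target task11 = [June 14, June 27].
task10 [June 7, June 20] → overlaps → no.
task12 [June 6, June 17] → overlaps → no.
task13 [June 19, June 22] → during → yes.
task14 [June 15, June 26] → during → yes.
task15 [June 2, June 7] → before → no.
task16 [June 20, June 22] → during → yes.
task17 [June 17, June 24] → during → yes.
task18 [June 2, June 10] → before → no.
task19 [June 17, June 25] → during → yes.
task20 [June 19, June 23] → during → yes.
task21 [June 4, June 12] → before → no.
task22 [June 18, June 25] → during → yes.
task23 [June 1, June 7] → before → no.
Result: task13, task14, task16, task17, task19, task20, task22.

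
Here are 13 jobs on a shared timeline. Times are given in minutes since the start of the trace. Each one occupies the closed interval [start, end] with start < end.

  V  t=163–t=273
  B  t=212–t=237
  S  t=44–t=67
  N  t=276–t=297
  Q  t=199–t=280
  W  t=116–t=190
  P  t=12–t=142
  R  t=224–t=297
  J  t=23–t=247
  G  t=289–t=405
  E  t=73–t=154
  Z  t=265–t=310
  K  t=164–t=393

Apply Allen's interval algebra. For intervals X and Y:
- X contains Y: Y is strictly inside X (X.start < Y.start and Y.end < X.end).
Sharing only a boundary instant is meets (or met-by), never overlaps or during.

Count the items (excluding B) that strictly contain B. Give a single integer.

Target B = [t=212, t=237].
E [t=73, t=154] → before → no.
G [t=289, t=405] → after → no.
J [t=23, t=247] → contains → counts.
K [t=164, t=393] → contains → counts.
N [t=276, t=297] → after → no.
P [t=12, t=142] → before → no.
Q [t=199, t=280] → contains → counts.
R [t=224, t=297] → overlapped-by → no.
S [t=44, t=67] → before → no.
V [t=163, t=273] → contains → counts.
W [t=116, t=190] → before → no.
Z [t=265, t=310] → after → no.
Total: 4.

4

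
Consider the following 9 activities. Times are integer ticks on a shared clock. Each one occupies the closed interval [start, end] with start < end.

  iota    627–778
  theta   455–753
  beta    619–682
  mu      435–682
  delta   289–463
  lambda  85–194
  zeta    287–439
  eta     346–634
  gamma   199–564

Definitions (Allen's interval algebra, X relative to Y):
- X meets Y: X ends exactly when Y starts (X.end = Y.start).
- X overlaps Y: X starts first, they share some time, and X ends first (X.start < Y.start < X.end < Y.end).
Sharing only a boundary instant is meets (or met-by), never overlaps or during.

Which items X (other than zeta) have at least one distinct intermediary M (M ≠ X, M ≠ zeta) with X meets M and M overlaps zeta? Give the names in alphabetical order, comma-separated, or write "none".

none

Target zeta = [287, 439].
Intermediaries M with M overlaps zeta: none.
Union: none.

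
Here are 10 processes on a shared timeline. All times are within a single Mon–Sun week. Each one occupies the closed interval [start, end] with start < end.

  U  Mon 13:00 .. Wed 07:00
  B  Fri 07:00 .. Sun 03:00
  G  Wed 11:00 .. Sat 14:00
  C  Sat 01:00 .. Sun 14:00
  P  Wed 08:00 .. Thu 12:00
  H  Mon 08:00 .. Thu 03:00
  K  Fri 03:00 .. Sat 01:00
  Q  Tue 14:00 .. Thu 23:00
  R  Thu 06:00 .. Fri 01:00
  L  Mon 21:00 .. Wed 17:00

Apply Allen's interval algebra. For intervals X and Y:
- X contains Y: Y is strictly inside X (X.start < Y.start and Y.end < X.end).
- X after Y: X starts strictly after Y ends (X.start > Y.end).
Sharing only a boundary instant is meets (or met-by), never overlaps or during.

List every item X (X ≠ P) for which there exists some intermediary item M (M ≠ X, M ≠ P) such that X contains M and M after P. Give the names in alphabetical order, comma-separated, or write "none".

Target P = [Wed 08:00, Thu 12:00].
Intermediaries M with M after P: B, C, K.
Via B — items with X contains B: none.
Via C — items with X contains C: none.
Via K — items with X contains K: G.
Union: G.

G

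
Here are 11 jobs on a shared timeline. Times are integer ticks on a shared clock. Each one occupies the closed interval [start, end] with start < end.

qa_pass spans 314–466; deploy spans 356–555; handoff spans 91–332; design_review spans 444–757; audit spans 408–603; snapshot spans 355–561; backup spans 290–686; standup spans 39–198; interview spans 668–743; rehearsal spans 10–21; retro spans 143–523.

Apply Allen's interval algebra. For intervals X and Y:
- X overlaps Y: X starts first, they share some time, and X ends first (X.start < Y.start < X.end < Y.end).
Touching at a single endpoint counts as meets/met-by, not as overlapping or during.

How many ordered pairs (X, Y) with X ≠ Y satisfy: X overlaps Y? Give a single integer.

Checking all 110 ordered pairs for relation 'overlaps'; matching pairs in alphabetical order:
(audit, design_review): audit overlaps design_review ✓
(backup, design_review): backup overlaps design_review ✓
(backup, interview): backup overlaps interview ✓
(deploy, audit): deploy overlaps audit ✓
(deploy, design_review): deploy overlaps design_review ✓
(handoff, backup): handoff overlaps backup ✓
(handoff, qa_pass): handoff overlaps qa_pass ✓
(handoff, retro): handoff overlaps retro ✓
(qa_pass, audit): qa_pass overlaps audit ✓
(qa_pass, deploy): qa_pass overlaps deploy ✓
(qa_pass, design_review): qa_pass overlaps design_review ✓
(qa_pass, snapshot): qa_pass overlaps snapshot ✓
(retro, audit): retro overlaps audit ✓
(retro, backup): retro overlaps backup ✓
(retro, deploy): retro overlaps deploy ✓
(retro, design_review): retro overlaps design_review ✓
(retro, snapshot): retro overlaps snapshot ✓
(snapshot, audit): snapshot overlaps audit ✓
(snapshot, design_review): snapshot overlaps design_review ✓
(standup, handoff): standup overlaps handoff ✓
(standup, retro): standup overlaps retro ✓
Count: 21.

21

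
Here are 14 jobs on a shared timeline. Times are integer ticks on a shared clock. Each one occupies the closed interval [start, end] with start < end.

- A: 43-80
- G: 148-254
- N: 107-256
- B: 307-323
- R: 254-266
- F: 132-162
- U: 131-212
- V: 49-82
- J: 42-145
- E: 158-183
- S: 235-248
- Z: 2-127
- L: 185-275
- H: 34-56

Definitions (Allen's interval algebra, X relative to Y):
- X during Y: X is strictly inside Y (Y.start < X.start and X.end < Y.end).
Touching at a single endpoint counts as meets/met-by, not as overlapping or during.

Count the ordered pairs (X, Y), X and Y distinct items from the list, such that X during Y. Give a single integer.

16

Checking all 182 ordered pairs for relation 'during'; matching pairs in alphabetical order:
(A, J): A during J ✓
(A, Z): A during Z ✓
(E, G): E during G ✓
(E, N): E during N ✓
(E, U): E during U ✓
(F, N): F during N ✓
(F, U): F during U ✓
(G, N): G during N ✓
(H, Z): H during Z ✓
(R, L): R during L ✓
(S, G): S during G ✓
(S, L): S during L ✓
(S, N): S during N ✓
(U, N): U during N ✓
(V, J): V during J ✓
(V, Z): V during Z ✓
Count: 16.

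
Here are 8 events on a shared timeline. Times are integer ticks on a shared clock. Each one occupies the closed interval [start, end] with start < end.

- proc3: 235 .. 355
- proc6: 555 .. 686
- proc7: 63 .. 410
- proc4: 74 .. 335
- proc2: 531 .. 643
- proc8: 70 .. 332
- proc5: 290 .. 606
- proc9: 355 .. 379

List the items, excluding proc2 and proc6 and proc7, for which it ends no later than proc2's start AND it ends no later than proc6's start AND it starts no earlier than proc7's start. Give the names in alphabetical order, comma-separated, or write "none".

Conditions: its end is no later than proc2's start (X.end <= 531) AND its end is no later than proc6's start (X.end <= 555) AND its start is no earlier than proc7's start (X.start >= 63).
proc3: end 355 <= 531? ✓; end 355 <= 555? ✓; start 235 >= 63? ✓ → yes.
proc4: end 335 <= 531? ✓; end 335 <= 555? ✓; start 74 >= 63? ✓ → yes.
proc5: end 606 <= 531? ✗; end 606 <= 555? ✗; start 290 >= 63? ✓ → no.
proc8: end 332 <= 531? ✓; end 332 <= 555? ✓; start 70 >= 63? ✓ → yes.
proc9: end 379 <= 531? ✓; end 379 <= 555? ✓; start 355 >= 63? ✓ → yes.
Result: proc3, proc4, proc8, proc9.

proc3, proc4, proc8, proc9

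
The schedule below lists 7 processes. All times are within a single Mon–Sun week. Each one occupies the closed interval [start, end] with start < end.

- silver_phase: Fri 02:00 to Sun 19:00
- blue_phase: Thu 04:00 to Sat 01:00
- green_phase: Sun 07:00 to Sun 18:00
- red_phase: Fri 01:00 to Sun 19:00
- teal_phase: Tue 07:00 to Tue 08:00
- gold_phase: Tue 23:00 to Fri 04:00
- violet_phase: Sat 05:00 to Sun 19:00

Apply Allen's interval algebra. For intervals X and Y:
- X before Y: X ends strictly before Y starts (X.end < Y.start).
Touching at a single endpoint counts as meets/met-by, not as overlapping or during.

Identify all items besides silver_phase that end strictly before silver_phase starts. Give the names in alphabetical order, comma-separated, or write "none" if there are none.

Target silver_phase = [Fri 02:00, Sun 19:00].
blue_phase [Thu 04:00, Sat 01:00] → overlaps → no.
gold_phase [Tue 23:00, Fri 04:00] → overlaps → no.
green_phase [Sun 07:00, Sun 18:00] → during → no.
red_phase [Fri 01:00, Sun 19:00] → finished-by → no.
teal_phase [Tue 07:00, Tue 08:00] → before → yes.
violet_phase [Sat 05:00, Sun 19:00] → finishes → no.
Result: teal_phase.

teal_phase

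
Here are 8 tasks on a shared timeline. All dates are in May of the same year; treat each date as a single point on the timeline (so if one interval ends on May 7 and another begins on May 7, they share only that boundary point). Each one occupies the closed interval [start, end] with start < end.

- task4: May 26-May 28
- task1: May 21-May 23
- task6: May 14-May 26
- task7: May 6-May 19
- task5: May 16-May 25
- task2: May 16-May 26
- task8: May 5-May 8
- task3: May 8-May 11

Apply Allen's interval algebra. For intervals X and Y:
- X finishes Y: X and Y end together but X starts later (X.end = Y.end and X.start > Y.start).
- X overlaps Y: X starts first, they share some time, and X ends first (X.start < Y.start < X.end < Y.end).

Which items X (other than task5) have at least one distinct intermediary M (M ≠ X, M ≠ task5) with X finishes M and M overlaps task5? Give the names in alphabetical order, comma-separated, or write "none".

none

Target task5 = [May 16, May 25].
Intermediaries M with M overlaps task5: task7.
Via task7 — items with X finishes task7: none.
Union: none.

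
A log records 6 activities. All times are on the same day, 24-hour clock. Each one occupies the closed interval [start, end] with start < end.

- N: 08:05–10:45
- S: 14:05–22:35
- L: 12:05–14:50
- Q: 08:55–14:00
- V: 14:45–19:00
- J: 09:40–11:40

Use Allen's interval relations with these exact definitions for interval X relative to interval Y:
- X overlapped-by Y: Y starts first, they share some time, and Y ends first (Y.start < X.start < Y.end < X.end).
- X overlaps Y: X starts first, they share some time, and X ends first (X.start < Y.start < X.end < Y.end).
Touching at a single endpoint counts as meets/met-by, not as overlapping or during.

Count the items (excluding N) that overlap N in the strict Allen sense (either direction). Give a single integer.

Target N = [08:05, 10:45].
J [09:40, 11:40] → overlapped-by → counts.
L [12:05, 14:50] → after → no.
Q [08:55, 14:00] → overlapped-by → counts.
S [14:05, 22:35] → after → no.
V [14:45, 19:00] → after → no.
Total: 2.

2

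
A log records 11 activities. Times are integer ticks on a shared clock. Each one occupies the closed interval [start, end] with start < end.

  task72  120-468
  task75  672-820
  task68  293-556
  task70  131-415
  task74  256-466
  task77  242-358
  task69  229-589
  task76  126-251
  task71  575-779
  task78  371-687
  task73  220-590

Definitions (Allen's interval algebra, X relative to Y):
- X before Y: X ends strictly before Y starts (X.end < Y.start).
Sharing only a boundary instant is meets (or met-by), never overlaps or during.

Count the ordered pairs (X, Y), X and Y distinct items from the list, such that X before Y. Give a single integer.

18

Checking all 110 ordered pairs for relation 'before'; matching pairs in alphabetical order:
(task68, task71): task68 before task71 ✓
(task68, task75): task68 before task75 ✓
(task69, task75): task69 before task75 ✓
(task70, task71): task70 before task71 ✓
(task70, task75): task70 before task75 ✓
(task72, task71): task72 before task71 ✓
(task72, task75): task72 before task75 ✓
(task73, task75): task73 before task75 ✓
(task74, task71): task74 before task71 ✓
(task74, task75): task74 before task75 ✓
(task76, task68): task76 before task68 ✓
(task76, task71): task76 before task71 ✓
(task76, task74): task76 before task74 ✓
(task76, task75): task76 before task75 ✓
(task76, task78): task76 before task78 ✓
(task77, task71): task77 before task71 ✓
(task77, task75): task77 before task75 ✓
(task77, task78): task77 before task78 ✓
Count: 18.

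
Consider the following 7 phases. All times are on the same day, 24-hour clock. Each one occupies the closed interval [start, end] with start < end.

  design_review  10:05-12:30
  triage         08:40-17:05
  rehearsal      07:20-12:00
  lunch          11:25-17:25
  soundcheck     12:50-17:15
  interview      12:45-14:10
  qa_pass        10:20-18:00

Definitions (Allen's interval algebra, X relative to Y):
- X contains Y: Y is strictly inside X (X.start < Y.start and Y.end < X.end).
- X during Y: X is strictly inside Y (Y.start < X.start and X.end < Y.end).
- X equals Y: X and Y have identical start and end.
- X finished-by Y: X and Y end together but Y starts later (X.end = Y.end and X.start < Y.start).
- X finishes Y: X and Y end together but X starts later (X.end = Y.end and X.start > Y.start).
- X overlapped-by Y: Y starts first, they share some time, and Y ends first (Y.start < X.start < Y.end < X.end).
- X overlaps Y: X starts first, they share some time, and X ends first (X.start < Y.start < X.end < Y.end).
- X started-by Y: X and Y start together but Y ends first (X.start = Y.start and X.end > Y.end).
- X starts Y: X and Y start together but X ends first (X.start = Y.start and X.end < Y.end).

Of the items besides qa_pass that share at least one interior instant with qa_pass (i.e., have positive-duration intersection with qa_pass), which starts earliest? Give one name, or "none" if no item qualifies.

rehearsal

Target qa_pass = [10:20, 18:00].
design_review [10:05, 12:30] → overlaps → candidate.
interview [12:45, 14:10] → during → candidate.
lunch [11:25, 17:25] → during → candidate.
rehearsal [07:20, 12:00] → overlaps → candidate.
soundcheck [12:50, 17:15] → during → candidate.
triage [08:40, 17:05] → overlaps → candidate.
Among candidates, earliest start is 07:20 → rehearsal.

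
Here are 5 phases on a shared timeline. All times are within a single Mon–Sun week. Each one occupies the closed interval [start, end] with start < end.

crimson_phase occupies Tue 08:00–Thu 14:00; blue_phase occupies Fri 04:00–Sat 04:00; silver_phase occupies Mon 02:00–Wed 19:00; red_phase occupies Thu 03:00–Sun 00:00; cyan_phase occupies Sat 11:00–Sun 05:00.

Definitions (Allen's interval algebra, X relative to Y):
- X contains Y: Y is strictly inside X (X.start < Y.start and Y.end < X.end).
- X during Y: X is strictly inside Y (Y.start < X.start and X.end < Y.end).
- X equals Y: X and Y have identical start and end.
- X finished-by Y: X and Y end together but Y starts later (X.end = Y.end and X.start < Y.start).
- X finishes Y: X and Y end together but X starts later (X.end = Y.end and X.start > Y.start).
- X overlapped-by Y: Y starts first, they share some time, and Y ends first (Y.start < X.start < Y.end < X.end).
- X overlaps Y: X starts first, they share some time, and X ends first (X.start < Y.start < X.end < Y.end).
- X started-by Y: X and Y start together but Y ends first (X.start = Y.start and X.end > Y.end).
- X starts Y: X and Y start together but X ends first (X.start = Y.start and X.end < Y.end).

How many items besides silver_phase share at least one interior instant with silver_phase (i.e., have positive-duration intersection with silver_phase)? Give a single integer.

Target silver_phase = [Mon 02:00, Wed 19:00].
blue_phase [Fri 04:00, Sat 04:00] → after → no.
crimson_phase [Tue 08:00, Thu 14:00] → overlapped-by → counts.
cyan_phase [Sat 11:00, Sun 05:00] → after → no.
red_phase [Thu 03:00, Sun 00:00] → after → no.
Total: 1.

1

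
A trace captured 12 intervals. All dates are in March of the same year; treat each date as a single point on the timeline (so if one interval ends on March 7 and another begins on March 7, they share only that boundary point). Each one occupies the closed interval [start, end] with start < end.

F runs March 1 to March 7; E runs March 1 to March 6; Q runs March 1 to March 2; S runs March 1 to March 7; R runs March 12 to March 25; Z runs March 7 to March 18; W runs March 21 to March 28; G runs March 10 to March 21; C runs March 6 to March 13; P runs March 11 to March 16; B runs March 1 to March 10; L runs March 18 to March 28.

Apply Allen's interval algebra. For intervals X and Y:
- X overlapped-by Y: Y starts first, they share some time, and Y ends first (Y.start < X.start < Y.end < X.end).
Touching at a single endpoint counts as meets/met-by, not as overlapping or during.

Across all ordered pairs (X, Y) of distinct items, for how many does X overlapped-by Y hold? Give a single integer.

15

Checking all 132 ordered pairs for relation 'overlapped-by'; matching pairs in alphabetical order:
(C, B): C overlapped-by B ✓
(C, F): C overlapped-by F ✓
(C, S): C overlapped-by S ✓
(G, C): G overlapped-by C ✓
(G, Z): G overlapped-by Z ✓
(L, G): L overlapped-by G ✓
(L, R): L overlapped-by R ✓
(P, C): P overlapped-by C ✓
(R, C): R overlapped-by C ✓
(R, G): R overlapped-by G ✓
(R, P): R overlapped-by P ✓
(R, Z): R overlapped-by Z ✓
(W, R): W overlapped-by R ✓
(Z, B): Z overlapped-by B ✓
(Z, C): Z overlapped-by C ✓
Count: 15.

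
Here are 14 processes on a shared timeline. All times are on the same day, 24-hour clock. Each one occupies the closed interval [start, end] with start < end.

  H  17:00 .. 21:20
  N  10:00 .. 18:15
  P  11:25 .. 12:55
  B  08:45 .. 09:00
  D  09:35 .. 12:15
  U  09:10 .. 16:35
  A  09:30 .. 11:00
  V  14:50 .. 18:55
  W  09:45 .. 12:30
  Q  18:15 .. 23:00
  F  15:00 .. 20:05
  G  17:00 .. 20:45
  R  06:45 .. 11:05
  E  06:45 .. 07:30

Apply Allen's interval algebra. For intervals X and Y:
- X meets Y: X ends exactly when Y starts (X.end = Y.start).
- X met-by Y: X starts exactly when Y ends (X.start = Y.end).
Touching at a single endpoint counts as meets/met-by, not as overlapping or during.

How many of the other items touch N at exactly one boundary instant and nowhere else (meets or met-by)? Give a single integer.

1

Target N = [10:00, 18:15].
A [09:30, 11:00] → overlaps → no.
B [08:45, 09:00] → before → no.
D [09:35, 12:15] → overlaps → no.
E [06:45, 07:30] → before → no.
F [15:00, 20:05] → overlapped-by → no.
G [17:00, 20:45] → overlapped-by → no.
H [17:00, 21:20] → overlapped-by → no.
P [11:25, 12:55] → during → no.
Q [18:15, 23:00] → met-by → counts.
R [06:45, 11:05] → overlaps → no.
U [09:10, 16:35] → overlaps → no.
V [14:50, 18:55] → overlapped-by → no.
W [09:45, 12:30] → overlaps → no.
Total: 1.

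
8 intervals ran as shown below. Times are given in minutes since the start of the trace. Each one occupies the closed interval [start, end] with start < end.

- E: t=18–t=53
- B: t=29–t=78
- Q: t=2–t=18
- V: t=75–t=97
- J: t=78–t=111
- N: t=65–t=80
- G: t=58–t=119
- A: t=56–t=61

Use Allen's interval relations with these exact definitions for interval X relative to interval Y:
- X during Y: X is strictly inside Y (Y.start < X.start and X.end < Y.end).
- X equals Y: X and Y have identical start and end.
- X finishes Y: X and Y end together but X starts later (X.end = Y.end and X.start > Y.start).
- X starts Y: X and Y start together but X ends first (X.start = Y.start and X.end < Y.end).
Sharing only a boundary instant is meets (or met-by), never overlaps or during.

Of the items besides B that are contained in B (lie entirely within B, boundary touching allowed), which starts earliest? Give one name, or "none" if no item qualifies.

A

Target B = [t=29, t=78].
A [t=56, t=61] → during → candidate.
E [t=18, t=53] → overlaps → excluded.
G [t=58, t=119] → overlapped-by → excluded.
J [t=78, t=111] → met-by → excluded.
N [t=65, t=80] → overlapped-by → excluded.
Q [t=2, t=18] → before → excluded.
V [t=75, t=97] → overlapped-by → excluded.
Among candidates, earliest start is t=56 → A.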